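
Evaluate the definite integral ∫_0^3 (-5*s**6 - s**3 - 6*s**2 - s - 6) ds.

-46449/28

By the power rule, an antiderivative is F(s) = -5*s**7/7 - s**4/4 - 2*s**3 - s**2/2 - 6*s.
Then F(3) - F(0) = (-46449/28) - (0) = -46449/28.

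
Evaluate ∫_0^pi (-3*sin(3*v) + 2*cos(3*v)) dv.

-2

An antiderivative is F(v) = 2*sin(3*v)/3 + cos(3*v).
Then F(pi) - F(0) = (-1) - (1) = -2.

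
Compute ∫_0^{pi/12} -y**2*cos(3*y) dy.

Integrate by parts twice (u = y^2, dv = -cos(3*y) dy).
An antiderivative is F(y) = -y**2*sin(3*y)/3 - 2*y*cos(3*y)/9 + 2*sin(3*y)/27.
Then F(pi/12) - F(0) = (sqrt(2)*(-8*pi - pi**2 + 32)/864) - (0) = sqrt(2)*(-8*pi - pi**2 + 32)/864.

sqrt(2)*(-8*pi - pi**2 + 32)/864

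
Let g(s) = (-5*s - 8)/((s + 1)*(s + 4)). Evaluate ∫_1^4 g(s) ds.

-11*log(2) + 3*log(5)

Factor the denominator: s**2 + 5*s + 4 = (s + 4)(s + 1).
Partial fractions: (-5*s - 8)/((s + 1)*(s + 4)) = -4/(s + 4) - 1/(s + 1).
An antiderivative is F(s) = -log(s + 1) - 4*log(s + 4).
Then F(4) - F(1) = (-12*log(2) - log(5)) - (-4*log(5) - log(2)) = -11*log(2) + 3*log(5).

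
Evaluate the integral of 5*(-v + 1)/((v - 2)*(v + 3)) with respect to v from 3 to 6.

Factor the denominator: v**2 + v - 6 = (v + 3)(v - 2).
Partial fractions: 5*(-v + 1)/((v - 2)*(v + 3)) = -4/(v + 3) - 1/(v - 2).
An antiderivative is F(v) = -log(v - 2) - 4*log(v + 3).
Then F(6) - F(3) = (-8*log(3) - 2*log(2)) - (-4*log(3) - 4*log(2)) = log(4/81).

log(4/81)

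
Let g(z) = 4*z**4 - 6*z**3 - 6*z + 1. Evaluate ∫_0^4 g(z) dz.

1956/5

By the power rule, an antiderivative is F(z) = 4*z**5/5 - 3*z**4/2 - 3*z**2 + z.
Then F(4) - F(0) = (1956/5) - (0) = 1956/5.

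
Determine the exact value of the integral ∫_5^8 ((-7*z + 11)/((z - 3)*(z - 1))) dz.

-5*log(5) - 2*log(7) + 9*log(2)

Factor the denominator: z**2 - 4*z + 3 = (z - 1)(z - 3).
Partial fractions: (-7*z + 11)/((z - 3)*(z - 1)) = -2/(z - 1) - 5/(z - 3).
An antiderivative is F(z) = -5*log(z - 3) - 2*log(z - 1).
Then F(8) - F(5) = (-5*log(5) - 2*log(7)) - (-9*log(2)) = -5*log(5) - 2*log(7) + 9*log(2).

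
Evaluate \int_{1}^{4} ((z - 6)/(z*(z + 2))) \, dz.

Factor the denominator: z**2 + 2*z = (z + 2)z.
Partial fractions: (z - 6)/(z*(z + 2)) = 4/(z + 2) - 3/z.
An antiderivative is F(z) = -3*log(z) + 4*log(z + 2).
Then F(4) - F(1) = (log(81/4)) - (log(81)) = -log(4).

-log(4)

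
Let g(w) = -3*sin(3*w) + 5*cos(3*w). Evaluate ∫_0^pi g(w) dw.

An antiderivative is F(w) = 5*sin(3*w)/3 + cos(3*w).
Then F(pi) - F(0) = (-1) - (1) = -2.

-2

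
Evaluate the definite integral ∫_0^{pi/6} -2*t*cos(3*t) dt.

2/9 - pi/9

Integrate by parts once (u = t, dv = -2*cos(3*t) dt).
An antiderivative is F(t) = -2*t*sin(3*t)/3 - 2*cos(3*t)/9.
Then F(pi/6) - F(0) = (-pi/9) - (-2/9) = 2/9 - pi/9.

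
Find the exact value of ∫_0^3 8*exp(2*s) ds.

Let u = 2*s, so du = 2 ds. When s = 0, u = 0; when s = 3, u = 6.
The integral becomes 4·∫ exp(u) du from 0 to 6, with antiderivative 4*exp(u).
Back in s: F(s) = 4*exp(2*s).
Then F(3) - F(0) = (4*exp(6)) - (4) = -4 + 4*exp(6).

-4 + 4*exp(6)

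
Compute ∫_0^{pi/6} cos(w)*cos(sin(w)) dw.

Let u = sin(w), so du = cos(w) dw. When w = 0, u = 0; when w = pi/6, u = 1/2.
The integral becomes ∫ cos(u) du from 0 to 1/2, with antiderivative sin(u).
Back in w: F(w) = sin(sin(w)).
Then F(pi/6) - F(0) = (sin(1/2)) - (0) = sin(1/2).

sin(1/2)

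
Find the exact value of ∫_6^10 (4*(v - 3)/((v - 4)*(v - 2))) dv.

Factor the denominator: v**2 - 6*v + 8 = (v - 2)(v - 4).
Partial fractions: 4*(v - 3)/((v - 4)*(v - 2)) = 2/(v - 2) + 2/(v - 4).
An antiderivative is F(v) = 2*log(v - 4) + 2*log(v - 2).
Then F(10) - F(6) = (2*log(3) + 8*log(2)) - (log(64)) = log(36).

log(36)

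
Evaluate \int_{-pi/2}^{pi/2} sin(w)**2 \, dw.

Use the identity sin^2(w) = (1 - cos(2*w))/2.
An antiderivative is F(w) = w/2 - sin(2*w)/4.
Then F(pi/2) - F(-pi/2) = (pi/4) - (-pi/4) = pi/2.

pi/2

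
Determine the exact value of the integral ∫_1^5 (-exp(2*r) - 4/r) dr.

An antiderivative is F(r) = -exp(2*r)/2 - 4*log(r).
Then F(5) - F(1) = (-exp(10)/2 - 4*log(5)) - (-exp(2)/2) = -exp(10)/2 - 4*log(5) + exp(2)/2.

-exp(10)/2 - 4*log(5) + exp(2)/2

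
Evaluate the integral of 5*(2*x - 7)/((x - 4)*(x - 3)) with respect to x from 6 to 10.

5*log(7)

Factor the denominator: x**2 - 7*x + 12 = (x - 3)(x - 4).
Partial fractions: 5*(2*x - 7)/((x - 4)*(x - 3)) = 5/(x - 3) + 5/(x - 4).
An antiderivative is F(x) = 5*log(x - 4) + 5*log(x - 3).
Then F(10) - F(6) = (5*log(2) + 5*log(3) + 5*log(7)) - (5*log(2) + 5*log(3)) = 5*log(7).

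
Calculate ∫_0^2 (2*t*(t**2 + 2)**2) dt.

Let u = t**2 + 2, so du = 2*t dt. When t = 0, u = 2; when t = 2, u = 6.
The integral becomes ∫ u**2 du from 2 to 6, with antiderivative u**3/3.
Back in t: F(t) = (t**2 + 2)**3/3.
Then F(2) - F(0) = (72) - (8/3) = 208/3.

208/3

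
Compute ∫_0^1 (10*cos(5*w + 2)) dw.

Let u = 5*w + 2, so du = 5 dw. When w = 0, u = 2; when w = 1, u = 7.
The integral becomes 2·∫ cos(u) du from 2 to 7, with antiderivative 2*sin(u).
Back in w: F(w) = 2*sin(5*w + 2).
Then F(1) - F(0) = (2*sin(7)) - (2*sin(2)) = -2*sin(2) + 2*sin(7).

-2*sin(2) + 2*sin(7)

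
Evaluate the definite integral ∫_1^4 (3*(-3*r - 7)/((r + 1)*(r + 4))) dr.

Factor the denominator: r**2 + 5*r + 4 = (r + 4)(r + 1).
Partial fractions: 3*(-3*r - 7)/((r + 1)*(r + 4)) = -5/(r + 4) - 4/(r + 1).
An antiderivative is F(r) = -4*log(r + 1) - 5*log(r + 4).
Then F(4) - F(1) = (-15*log(2) - 4*log(5)) - (-5*log(5) - 4*log(2)) = -11*log(2) + log(5).

-11*log(2) + log(5)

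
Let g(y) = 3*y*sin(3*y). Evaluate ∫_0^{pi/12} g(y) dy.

sqrt(2)*(4 - pi)/24

Integrate by parts once (u = y, dv = 3*sin(3*y) dy).
An antiderivative is F(y) = -y*cos(3*y) + sin(3*y)/3.
Then F(pi/12) - F(0) = (sqrt(2)*(4 - pi)/24) - (0) = sqrt(2)*(4 - pi)/24.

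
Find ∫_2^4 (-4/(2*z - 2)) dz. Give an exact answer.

An antiderivative is F(z) = -2*log(2*z - 2).
Then F(4) - F(2) = (-log(36)) - (-log(4)) = -log(9).

-log(9)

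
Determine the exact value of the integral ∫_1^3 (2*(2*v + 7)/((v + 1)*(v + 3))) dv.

log(64/3)

Factor the denominator: v**2 + 4*v + 3 = (v + 3)(v + 1).
Partial fractions: 2*(2*v + 7)/((v + 1)*(v + 3)) = -1/(v + 3) + 5/(v + 1).
An antiderivative is F(v) = 5*log(v + 1) - log(v + 3).
Then F(3) - F(1) = (-log(3) + 9*log(2)) - (log(8)) = log(64/3).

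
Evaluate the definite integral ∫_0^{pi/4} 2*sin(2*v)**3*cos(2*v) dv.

1/4

Let u = sin(2*v), so du = 2*cos(2*v) dv. When v = 0, u = 0; when v = pi/4, u = 1.
The integral becomes ∫ u**3 du from 0 to 1, with antiderivative u**4/4.
Back in v: F(v) = sin(2*v)**4/4.
Then F(pi/4) - F(0) = (1/4) - (0) = 1/4.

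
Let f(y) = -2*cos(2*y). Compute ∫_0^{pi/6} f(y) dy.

-sqrt(3)/2

An antiderivative is F(y) = -sin(2*y).
Then F(pi/6) - F(0) = (-sqrt(3)/2) - (0) = -sqrt(3)/2.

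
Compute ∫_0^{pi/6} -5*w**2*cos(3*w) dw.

Integrate by parts twice (u = w^2, dv = -5*cos(3*w) dw).
An antiderivative is F(w) = -5*w**2*sin(3*w)/3 - 10*w*cos(3*w)/9 + 10*sin(3*w)/27.
Then F(pi/6) - F(0) = (10/27 - 5*pi**2/108) - (0) = 10/27 - 5*pi**2/108.

10/27 - 5*pi**2/108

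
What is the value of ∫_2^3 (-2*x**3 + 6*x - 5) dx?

-45/2

By the power rule, an antiderivative is F(x) = -x**4/2 + 3*x**2 - 5*x.
Then F(3) - F(2) = (-57/2) - (-6) = -45/2.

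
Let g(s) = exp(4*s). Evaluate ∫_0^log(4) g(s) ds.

255/4

Let u = exp(s), so du = exp(s) ds. When s = 0, u = 1; when s = log(4), u = 4.
The integral becomes ∫ u**3 du from 1 to 4, with antiderivative u**4/4.
Back in s: F(s) = exp(4*s)/4.
Then F(log(4)) - F(0) = (64) - (1/4) = 255/4.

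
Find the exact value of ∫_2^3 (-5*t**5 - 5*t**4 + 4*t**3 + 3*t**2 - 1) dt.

-4093/6

By the power rule, an antiderivative is F(t) = -5*t**6/6 - t**5 + t**4 + t**3 - t.
Then F(3) - F(2) = (-1491/2) - (-190/3) = -4093/6.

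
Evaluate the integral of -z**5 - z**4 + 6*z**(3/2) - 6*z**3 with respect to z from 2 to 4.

-5768/5 - 48*sqrt(2)/5

By the power rule, an antiderivative is F(z) = -z**6/6 + 12*z**(5/2)/5 - z**5/5 - 3*z**4/2.
Then F(4) - F(2) = (-3584/3) - (-616/15 + 48*sqrt(2)/5) = -5768/5 - 48*sqrt(2)/5.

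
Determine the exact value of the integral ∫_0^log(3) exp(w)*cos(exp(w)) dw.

Let u = exp(w), so du = exp(w) dw. When w = 0, u = 1; when w = log(3), u = 3.
The integral becomes ∫ cos(u) du from 1 to 3, with antiderivative sin(u).
Back in w: F(w) = sin(exp(w)).
Then F(log(3)) - F(0) = (sin(3)) - (sin(1)) = -sin(1) + sin(3).

-sin(1) + sin(3)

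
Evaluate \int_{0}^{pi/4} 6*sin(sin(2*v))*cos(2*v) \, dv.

3 - 3*cos(1)

Let u = sin(2*v), so du = 2*cos(2*v) dv. When v = 0, u = 0; when v = pi/4, u = 1.
The integral becomes 3·∫ sin(u) du from 0 to 1, with antiderivative -3*cos(u).
Back in v: F(v) = -3*cos(sin(2*v)).
Then F(pi/4) - F(0) = (-3*cos(1)) - (-3) = 3 - 3*cos(1).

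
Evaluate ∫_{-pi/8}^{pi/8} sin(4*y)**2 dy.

Use the identity sin^2(4*y) = (1 - cos(8*y))/2.
An antiderivative is F(y) = y/2 - sin(8*y)/16.
Then F(pi/8) - F(-pi/8) = (pi/16) - (-pi/16) = pi/8.

pi/8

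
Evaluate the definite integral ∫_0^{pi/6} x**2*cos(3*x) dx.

Integrate by parts twice (u = x^2, dv = cos(3*x) dx).
An antiderivative is F(x) = x**2*sin(3*x)/3 + 2*x*cos(3*x)/9 - 2*sin(3*x)/27.
Then F(pi/6) - F(0) = (-2/27 + pi**2/108) - (0) = -2/27 + pi**2/108.

-2/27 + pi**2/108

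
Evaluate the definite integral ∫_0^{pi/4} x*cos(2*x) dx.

-1/4 + pi/8

Integrate by parts once (u = x, dv = cos(2*x) dx).
An antiderivative is F(x) = x*sin(2*x)/2 + cos(2*x)/4.
Then F(pi/4) - F(0) = (pi/8) - (1/4) = -1/4 + pi/8.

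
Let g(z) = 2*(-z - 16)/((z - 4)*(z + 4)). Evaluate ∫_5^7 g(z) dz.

-11*log(3) + 3*log(11)

Factor the denominator: z**2 - 16 = (z + 4)(z - 4).
Partial fractions: 2*(-z - 16)/((z - 4)*(z + 4)) = 3/(z + 4) - 5/(z - 4).
An antiderivative is F(z) = -5*log(z - 4) + 3*log(z + 4).
Then F(7) - F(5) = (-5*log(3) + 3*log(11)) - (6*log(3)) = -11*log(3) + 3*log(11).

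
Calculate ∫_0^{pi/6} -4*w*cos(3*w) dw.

4/9 - 2*pi/9

Integrate by parts once (u = w, dv = -4*cos(3*w) dw).
An antiderivative is F(w) = -4*w*sin(3*w)/3 - 4*cos(3*w)/9.
Then F(pi/6) - F(0) = (-2*pi/9) - (-4/9) = 4/9 - 2*pi/9.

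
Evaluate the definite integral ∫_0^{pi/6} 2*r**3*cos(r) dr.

-6*sqrt(3) - pi + pi**3/216 + sqrt(3)*pi**2/12 + 12

Integrate by parts 3 times (u = r^3, dv = 2*cos(r) dr).
An antiderivative is F(r) = 2*r**3*sin(r) + 6*r**2*cos(r) - 12*r*sin(r) - 12*cos(r).
Then F(pi/6) - F(0) = (-6*sqrt(3) - pi + pi**3/216 + sqrt(3)*pi**2/12) - (-12) = -6*sqrt(3) - pi + pi**3/216 + sqrt(3)*pi**2/12 + 12.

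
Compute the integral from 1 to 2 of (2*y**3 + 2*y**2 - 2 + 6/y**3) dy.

By the power rule, an antiderivative is F(y) = y**4/2 + 2*y**3/3 - 2*y - 3/y**2.
Then F(2) - F(1) = (103/12) - (-23/6) = 149/12.

149/12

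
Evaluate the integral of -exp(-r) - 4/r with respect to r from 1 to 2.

-4*log(2) - exp(-1) + exp(-2)

An antiderivative is F(r) = -4*log(r) + exp(-r).
Then F(2) - F(1) = (-4*log(2) + exp(-2)) - (exp(-1)) = -4*log(2) - exp(-1) + exp(-2).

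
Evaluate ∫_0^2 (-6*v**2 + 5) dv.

By the power rule, an antiderivative is F(v) = -2*v**3 + 5*v.
Then F(2) - F(0) = (-6) - (0) = -6.

-6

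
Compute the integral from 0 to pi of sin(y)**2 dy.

Use the identity sin^2(y) = (1 - cos(2*y))/2.
An antiderivative is F(y) = y/2 - sin(2*y)/4.
Then F(pi) - F(0) = (pi/2) - (0) = pi/2.

pi/2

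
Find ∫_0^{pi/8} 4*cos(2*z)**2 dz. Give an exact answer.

1/2 + pi/4

Use the identity cos^2(2*z) = (1 + cos(4*z))/2.
An antiderivative is F(z) = 2*z + sin(4*z)/2.
Then F(pi/8) - F(0) = (1/2 + pi/4) - (0) = 1/2 + pi/4.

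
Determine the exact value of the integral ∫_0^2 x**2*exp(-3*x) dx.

2/27 - 50*exp(-6)/27

Integrate by parts twice (u = x^2, dv = exp(-3*x) dx).
An antiderivative is F(x) = (-9*x**2 - 6*x - 2)*exp(-3*x)/27.
Then F(2) - F(0) = (-50*exp(-6)/27) - (-2/27) = 2/27 - 50*exp(-6)/27.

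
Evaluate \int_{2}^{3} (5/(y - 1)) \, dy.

An antiderivative is F(y) = 5*log(y - 1).
Then F(3) - F(2) = (log(32)) - (0) = log(32).

log(32)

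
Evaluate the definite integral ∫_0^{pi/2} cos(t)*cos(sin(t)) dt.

sin(1)

Let u = sin(t), so du = cos(t) dt. When t = 0, u = 0; when t = pi/2, u = 1.
The integral becomes ∫ cos(u) du from 0 to 1, with antiderivative sin(u).
Back in t: F(t) = sin(sin(t)).
Then F(pi/2) - F(0) = (sin(1)) - (0) = sin(1).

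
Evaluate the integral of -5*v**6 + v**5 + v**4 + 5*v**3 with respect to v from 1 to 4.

-1469481/140

By the power rule, an antiderivative is F(v) = -5*v**7/7 + v**6/6 + v**5/5 + 5*v**4/4.
Then F(4) - F(1) = (-1102016/105) - (379/420) = -1469481/140.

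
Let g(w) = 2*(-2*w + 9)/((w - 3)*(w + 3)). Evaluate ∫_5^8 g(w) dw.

Factor the denominator: w**2 - 9 = (w + 3)(w - 3).
Partial fractions: 2*(-2*w + 9)/((w - 3)*(w + 3)) = -5/(w + 3) + 1/(w - 3).
An antiderivative is F(w) = log(w - 3) - 5*log(w + 3).
Then F(8) - F(5) = (-5*log(11) + log(5)) - (-14*log(2)) = -5*log(11) + log(5) + 14*log(2).

-5*log(11) + log(5) + 14*log(2)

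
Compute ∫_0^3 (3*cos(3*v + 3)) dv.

sin(12) - sin(3)

Let u = 3*v + 3, so du = 3 dv. When v = 0, u = 3; when v = 3, u = 12.
The integral becomes ∫ cos(u) du from 3 to 12, with antiderivative sin(u).
Back in v: F(v) = sin(3*v + 3).
Then F(3) - F(0) = (sin(12)) - (sin(3)) = sin(12) - sin(3).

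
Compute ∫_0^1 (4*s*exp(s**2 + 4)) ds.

Let u = s**2 + 4, so du = 2*s ds. When s = 0, u = 4; when s = 1, u = 5.
The integral becomes 2·∫ exp(u) du from 4 to 5, with antiderivative 2*exp(u).
Back in s: F(s) = 2*exp(s**2 + 4).
Then F(1) - F(0) = (2*exp(5)) - (2*exp(4)) = -2*(1 - exp(1))*exp(4).

-2*(1 - exp(1))*exp(4)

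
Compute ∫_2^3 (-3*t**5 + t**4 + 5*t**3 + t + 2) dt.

-4091/20

By the power rule, an antiderivative is F(t) = -t**6/2 + t**5/5 + 5*t**4/4 + t**2/2 + 2*t.
Then F(3) - F(2) = (-4083/20) - (2/5) = -4091/20.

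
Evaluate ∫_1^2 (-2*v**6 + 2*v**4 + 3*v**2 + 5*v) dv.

By the power rule, an antiderivative is F(v) = -2*v**7/7 + 2*v**5/5 + v**3 + 5*v**2/2.
Then F(2) - F(1) = (-202/35) - (253/70) = -657/70.

-657/70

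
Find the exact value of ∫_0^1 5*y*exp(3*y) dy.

5/9 + 10*exp(3)/9

Integrate by parts once (u = y, dv = 5*exp(3*y) dy).
An antiderivative is F(y) = (15*y - 5)*exp(3*y)/9.
Then F(1) - F(0) = (10*exp(3)/9) - (-5/9) = 5/9 + 10*exp(3)/9.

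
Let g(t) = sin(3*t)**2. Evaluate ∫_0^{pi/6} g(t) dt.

pi/12

Use the identity sin^2(3*t) = (1 - cos(6*t))/2.
An antiderivative is F(t) = t/2 - sin(6*t)/12.
Then F(pi/6) - F(0) = (pi/12) - (0) = pi/12.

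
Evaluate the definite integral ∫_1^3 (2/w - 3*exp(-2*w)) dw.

An antiderivative is F(w) = 2*log(w) + 3*exp(-2*w)/2.
Then F(3) - F(1) = (3*exp(-6)/2 + 2*log(3)) - (3*exp(-2)/2) = -3*exp(-2)/2 + 3*exp(-6)/2 + 2*log(3).

-3*exp(-2)/2 + 3*exp(-6)/2 + 2*log(3)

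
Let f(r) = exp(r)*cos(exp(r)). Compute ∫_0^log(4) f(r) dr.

-sin(1) + sin(4)

Let u = exp(r), so du = exp(r) dr. When r = 0, u = 1; when r = log(4), u = 4.
The integral becomes ∫ cos(u) du from 1 to 4, with antiderivative sin(u).
Back in r: F(r) = sin(exp(r)).
Then F(log(4)) - F(0) = (sin(4)) - (sin(1)) = -sin(1) + sin(4).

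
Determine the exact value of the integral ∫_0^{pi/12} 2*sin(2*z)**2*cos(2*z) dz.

1/24

Let u = sin(2*z), so du = 2*cos(2*z) dz. When z = 0, u = 0; when z = pi/12, u = 1/2.
The integral becomes ∫ u**2 du from 0 to 1/2, with antiderivative u**3/3.
Back in z: F(z) = sin(2*z)**3/3.
Then F(pi/12) - F(0) = (1/24) - (0) = 1/24.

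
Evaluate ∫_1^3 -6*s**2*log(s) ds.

52/3 - 54*log(3)

Integrate by parts once (u = ln s, dv = -6*s**2 ds).
An antiderivative is F(s) = -2*s**3*(3*log(s) - 1)/3.
Then F(3) - F(1) = (18 - 54*log(3)) - (2/3) = 52/3 - 54*log(3).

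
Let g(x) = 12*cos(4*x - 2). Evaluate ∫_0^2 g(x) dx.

Let u = 4*x - 2, so du = 4 dx. When x = 0, u = -2; when x = 2, u = 6.
The integral becomes 3·∫ cos(u) du from -2 to 6, with antiderivative 3*sin(u).
Back in x: F(x) = 3*sin(4*x - 2).
Then F(2) - F(0) = (3*sin(6)) - (-3*sin(2)) = 3*sin(6) + 3*sin(2).

3*sin(6) + 3*sin(2)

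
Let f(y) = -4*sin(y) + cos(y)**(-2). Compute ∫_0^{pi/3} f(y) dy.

An antiderivative is F(y) = 4*cos(y) + tan(y).
Then F(pi/3) - F(0) = (sqrt(3) + 2) - (4) = -2 + sqrt(3).

-2 + sqrt(3)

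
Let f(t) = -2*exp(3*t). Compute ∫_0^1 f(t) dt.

2/3 - 2*exp(3)/3

An antiderivative is F(t) = -2*exp(3*t)/3.
Then F(1) - F(0) = (-2*exp(3)/3) - (-2/3) = 2/3 - 2*exp(3)/3.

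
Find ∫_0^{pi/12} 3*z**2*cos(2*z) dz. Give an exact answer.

Integrate by parts twice (u = z^2, dv = 3*cos(2*z) dz).
An antiderivative is F(z) = 3*z**2*sin(2*z)/2 + 3*z*cos(2*z)/2 - 3*sin(2*z)/4.
Then F(pi/12) - F(0) = (-3/8 + pi**2/192 + sqrt(3)*pi/16) - (0) = -3/8 + pi**2/192 + sqrt(3)*pi/16.

-3/8 + pi**2/192 + sqrt(3)*pi/16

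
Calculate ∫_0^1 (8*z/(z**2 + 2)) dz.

log(81/16)

Let u = z**2 + 2, so du = 2*z dz. When z = 0, u = 2; when z = 1, u = 3.
The integral becomes 4·∫ 1/u du from 2 to 3, with antiderivative 4*log(u).
Back in z: F(z) = 4*log(z**2 + 2).
Then F(1) - F(0) = (log(81)) - (log(16)) = log(81/16).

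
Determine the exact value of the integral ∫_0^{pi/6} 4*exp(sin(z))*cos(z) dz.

Let u = sin(z), so du = cos(z) dz. When z = 0, u = 0; when z = pi/6, u = 1/2.
The integral becomes 4·∫ exp(u) du from 0 to 1/2, with antiderivative 4*exp(u).
Back in z: F(z) = 4*exp(sin(z)).
Then F(pi/6) - F(0) = (4*exp(1/2)) - (4) = -4 + 4*exp(1/2).

-4 + 4*exp(1/2)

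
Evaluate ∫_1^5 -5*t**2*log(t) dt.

Integrate by parts once (u = ln t, dv = -5*t**2 dt).
An antiderivative is F(t) = -5*t**3*(3*log(t) - 1)/9.
Then F(5) - F(1) = (625/9 - 625*log(5)/3) - (5/9) = 620/9 - 625*log(5)/3.

620/9 - 625*log(5)/3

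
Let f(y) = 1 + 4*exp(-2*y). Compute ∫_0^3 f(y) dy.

An antiderivative is F(y) = y - 2*exp(-2*y).
Then F(3) - F(0) = (3 - 2*exp(-6)) - (-2) = 5 - 2*exp(-6).

5 - 2*exp(-6)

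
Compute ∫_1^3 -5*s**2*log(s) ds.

Integrate by parts once (u = ln s, dv = -5*s**2 ds).
An antiderivative is F(s) = -5*s**3*(3*log(s) - 1)/9.
Then F(3) - F(1) = (15 - 45*log(3)) - (5/9) = 130/9 - 45*log(3).

130/9 - 45*log(3)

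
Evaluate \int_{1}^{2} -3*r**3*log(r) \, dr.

45/16 - 12*log(2)

Integrate by parts once (u = ln r, dv = -3*r**3 dr).
An antiderivative is F(r) = -3*r**4*(4*log(r) - 1)/16.
Then F(2) - F(1) = (3 - 12*log(2)) - (3/16) = 45/16 - 12*log(2).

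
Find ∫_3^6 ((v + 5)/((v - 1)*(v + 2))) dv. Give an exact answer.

Factor the denominator: v**2 + v - 2 = (v + 2)(v - 1).
Partial fractions: (v + 5)/((v - 1)*(v + 2)) = -1/(v + 2) + 2/(v - 1).
An antiderivative is F(v) = 2*log(v - 1) - log(v + 2).
Then F(6) - F(3) = (log(25/8)) - (log(4/5)) = -5*log(2) + 3*log(5).

-5*log(2) + 3*log(5)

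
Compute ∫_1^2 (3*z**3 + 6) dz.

69/4

By the power rule, an antiderivative is F(z) = 3*z**4/4 + 6*z.
Then F(2) - F(1) = (24) - (27/4) = 69/4.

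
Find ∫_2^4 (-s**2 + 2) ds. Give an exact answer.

By the power rule, an antiderivative is F(s) = -s**3/3 + 2*s.
Then F(4) - F(2) = (-40/3) - (4/3) = -44/3.

-44/3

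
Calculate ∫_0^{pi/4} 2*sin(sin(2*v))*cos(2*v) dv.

Let u = sin(2*v), so du = 2*cos(2*v) dv. When v = 0, u = 0; when v = pi/4, u = 1.
The integral becomes ∫ sin(u) du from 0 to 1, with antiderivative -cos(u).
Back in v: F(v) = -cos(sin(2*v)).
Then F(pi/4) - F(0) = (-cos(1)) - (-1) = 1 - cos(1).

1 - cos(1)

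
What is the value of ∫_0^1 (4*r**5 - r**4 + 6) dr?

97/15

By the power rule, an antiderivative is F(r) = 2*r**6/3 - r**5/5 + 6*r.
Then F(1) - F(0) = (97/15) - (0) = 97/15.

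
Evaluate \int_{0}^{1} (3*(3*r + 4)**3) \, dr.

2145/4

Let u = 3*r + 4, so du = 3 dr. When r = 0, u = 4; when r = 1, u = 7.
The integral becomes ∫ u**3 du from 4 to 7, with antiderivative u**4/4.
Back in r: F(r) = (3*r + 4)**4/4.
Then F(1) - F(0) = (2401/4) - (64) = 2145/4.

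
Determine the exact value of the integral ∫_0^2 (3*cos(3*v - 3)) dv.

2*sin(3)

Let u = 3*v - 3, so du = 3 dv. When v = 0, u = -3; when v = 2, u = 3.
The integral becomes ∫ cos(u) du from -3 to 3, with antiderivative sin(u).
Back in v: F(v) = sin(3*v - 3).
Then F(2) - F(0) = (sin(3)) - (-sin(3)) = 2*sin(3).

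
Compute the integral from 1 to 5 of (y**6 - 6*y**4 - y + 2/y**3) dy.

By the power rule, an antiderivative is F(y) = y**7/7 - 6*y**5/5 - y**2/2 - 1/y**2.
Then F(5) - F(1) = (2589361/350) - (-179/70) = 1295128/175.

1295128/175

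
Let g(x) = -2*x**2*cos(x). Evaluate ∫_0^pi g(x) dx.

Integrate by parts twice (u = x^2, dv = -2*cos(x) dx).
An antiderivative is F(x) = -2*x**2*sin(x) - 4*x*cos(x) + 4*sin(x).
Then F(pi) - F(0) = (4*pi) - (0) = 4*pi.

4*pi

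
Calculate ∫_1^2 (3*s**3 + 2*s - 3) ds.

45/4

By the power rule, an antiderivative is F(s) = 3*s**4/4 + s**2 - 3*s.
Then F(2) - F(1) = (10) - (-5/4) = 45/4.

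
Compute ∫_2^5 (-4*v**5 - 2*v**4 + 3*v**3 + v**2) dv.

-222309/20

By the power rule, an antiderivative is F(v) = -2*v**6/3 - 2*v**5/5 + 3*v**4/4 + v**3/3.
Then F(5) - F(2) = (-44625/4) - (-204/5) = -222309/20.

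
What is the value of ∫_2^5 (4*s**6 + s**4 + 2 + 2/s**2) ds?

1581822/35

By the power rule, an antiderivative is F(s) = 4*s**7/7 + s**5/5 + 2*s - 2/s.
Then F(5) - F(2) = (1584711/35) - (2889/35) = 1581822/35.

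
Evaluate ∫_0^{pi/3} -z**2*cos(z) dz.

Integrate by parts twice (u = z^2, dv = -cos(z) dz).
An antiderivative is F(z) = -z**2*sin(z) - 2*z*cos(z) + 2*sin(z).
Then F(pi/3) - F(0) = (-pi/3 - sqrt(3)*pi**2/18 + sqrt(3)) - (0) = -pi/3 - sqrt(3)*pi**2/18 + sqrt(3).

-pi/3 - sqrt(3)*pi**2/18 + sqrt(3)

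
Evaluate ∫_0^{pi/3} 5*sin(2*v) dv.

An antiderivative is F(v) = -5*cos(2*v)/2.
Then F(pi/3) - F(0) = (5/4) - (-5/2) = 15/4.

15/4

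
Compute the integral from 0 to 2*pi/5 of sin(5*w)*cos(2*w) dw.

5*sqrt(5)/84 + 25/84

Use the identity sin(5*w)cos(2*w) = [sin(7*w) + sin(3*w)]/2.
An antiderivative is F(w) = -cos(3*w)/6 - cos(7*w)/14.
Then F(2*pi/5) - F(0) = (5/84 + 5*sqrt(5)/84) - (-5/21) = 5*sqrt(5)/84 + 25/84.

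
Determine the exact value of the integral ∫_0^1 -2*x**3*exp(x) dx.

-12 + 4*E

Integrate by parts 3 times (u = x^3, dv = -2*exp(x) dx).
An antiderivative is F(x) = (-2*x**3 + 6*x**2 - 12*x + 12)*exp(x).
Then F(1) - F(0) = (4*E) - (12) = -12 + 4*E.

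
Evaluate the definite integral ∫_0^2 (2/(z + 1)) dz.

log(9)

An antiderivative is F(z) = 2*log(z + 1).
Then F(2) - F(0) = (log(9)) - (0) = log(9).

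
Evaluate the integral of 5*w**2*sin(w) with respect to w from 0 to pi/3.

Integrate by parts twice (u = w^2, dv = 5*sin(w) dw).
An antiderivative is F(w) = -5*w**2*cos(w) + 10*w*sin(w) + 10*cos(w).
Then F(pi/3) - F(0) = (-5*pi**2/18 + 5 + 5*sqrt(3)*pi/3) - (10) = -5 - 5*pi**2/18 + 5*sqrt(3)*pi/3.

-5 - 5*pi**2/18 + 5*sqrt(3)*pi/3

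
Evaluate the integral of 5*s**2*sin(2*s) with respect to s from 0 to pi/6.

-5/8 - 5*pi**2/144 + 5*sqrt(3)*pi/24

Integrate by parts twice (u = s^2, dv = 5*sin(2*s) ds).
An antiderivative is F(s) = -5*s**2*cos(2*s)/2 + 5*s*sin(2*s)/2 + 5*cos(2*s)/4.
Then F(pi/6) - F(0) = (-5*pi**2/144 + 5/8 + 5*sqrt(3)*pi/24) - (5/4) = -5/8 - 5*pi**2/144 + 5*sqrt(3)*pi/24.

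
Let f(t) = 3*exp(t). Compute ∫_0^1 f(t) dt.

An antiderivative is F(t) = 3*exp(t).
Then F(1) - F(0) = (3*E) - (3) = -3 + 3*E.

-3 + 3*E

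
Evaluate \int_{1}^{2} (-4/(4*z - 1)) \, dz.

log(3/7)

An antiderivative is F(z) = -log(4*z - 1).
Then F(2) - F(1) = (-log(7)) - (-log(3)) = log(3/7).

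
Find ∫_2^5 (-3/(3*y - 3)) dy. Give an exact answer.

-log(4)

An antiderivative is F(y) = -log(3*y - 3).
Then F(5) - F(2) = (-log(12)) - (-log(3)) = -log(4).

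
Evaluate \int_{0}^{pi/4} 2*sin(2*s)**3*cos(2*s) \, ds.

1/4

Let u = sin(2*s), so du = 2*cos(2*s) ds. When s = 0, u = 0; when s = pi/4, u = 1.
The integral becomes ∫ u**3 du from 0 to 1, with antiderivative u**4/4.
Back in s: F(s) = sin(2*s)**4/4.
Then F(pi/4) - F(0) = (1/4) - (0) = 1/4.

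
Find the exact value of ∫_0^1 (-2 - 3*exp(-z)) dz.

An antiderivative is F(z) = -2*z + 3*exp(-z).
Then F(1) - F(0) = (-2 + 3*exp(-1)) - (3) = -5 + 3*exp(-1).

-5 + 3*exp(-1)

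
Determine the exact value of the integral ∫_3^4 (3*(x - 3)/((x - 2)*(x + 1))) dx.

-9*log(2) + 4*log(5)

Factor the denominator: x**2 - x - 2 = (x + 1)(x - 2).
Partial fractions: 3*(x - 3)/((x - 2)*(x + 1)) = 4/(x + 1) - 1/(x - 2).
An antiderivative is F(x) = -log(x - 2) + 4*log(x + 1).
Then F(4) - F(3) = (-log(2) + 4*log(5)) - (8*log(2)) = -9*log(2) + 4*log(5).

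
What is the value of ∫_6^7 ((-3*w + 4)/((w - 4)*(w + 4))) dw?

-2*log(11) - log(3) + 3*log(2) + 2*log(5)

Factor the denominator: w**2 - 16 = (w + 4)(w - 4).
Partial fractions: (-3*w + 4)/((w - 4)*(w + 4)) = -2/(w + 4) - 1/(w - 4).
An antiderivative is F(w) = -log(w - 4) - 2*log(w + 4).
Then F(7) - F(6) = (-2*log(11) - log(3)) - (-2*log(5) - 3*log(2)) = -2*log(11) - log(3) + 3*log(2) + 2*log(5).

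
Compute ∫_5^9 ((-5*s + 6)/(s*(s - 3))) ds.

Factor the denominator: s**2 - 3*s = s(s - 3).
Partial fractions: (-5*s + 6)/(s*(s - 3)) = -2/s - 3/(s - 3).
An antiderivative is F(s) = -2*log(s) - 3*log(s - 3).
Then F(9) - F(5) = (-7*log(3) - 3*log(2)) - (-2*log(5) - 3*log(2)) = -7*log(3) + 2*log(5).

-7*log(3) + 2*log(5)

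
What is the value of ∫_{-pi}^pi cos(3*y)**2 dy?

pi

Use the identity cos^2(3*y) = (1 + cos(6*y))/2.
An antiderivative is F(y) = y/2 + sin(6*y)/12.
Then F(pi) - F(-pi) = (pi/2) - (-pi/2) = pi.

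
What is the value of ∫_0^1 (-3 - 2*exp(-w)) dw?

An antiderivative is F(w) = -3*w + 2*exp(-w).
Then F(1) - F(0) = (-3 + 2*exp(-1)) - (2) = -5 + 2*exp(-1).

-5 + 2*exp(-1)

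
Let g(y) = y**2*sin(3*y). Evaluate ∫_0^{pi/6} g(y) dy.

Integrate by parts twice (u = y^2, dv = sin(3*y) dy).
An antiderivative is F(y) = -y**2*cos(3*y)/3 + 2*y*sin(3*y)/9 + 2*cos(3*y)/27.
Then F(pi/6) - F(0) = (pi/27) - (2/27) = -2/27 + pi/27.

-2/27 + pi/27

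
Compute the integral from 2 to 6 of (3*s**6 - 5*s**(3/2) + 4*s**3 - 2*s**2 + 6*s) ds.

By the power rule, an antiderivative is F(s) = 3*s**7/7 - 2*s**(5/2) + s**4 - 2*s**3/3 + 3*s**2.
Then F(6) - F(2) = (848628/7 - 72*sqrt(6)) - (1628/21 - 8*sqrt(2)) = -72*sqrt(6) + 8*sqrt(2) + 2544256/21.

-72*sqrt(6) + 8*sqrt(2) + 2544256/21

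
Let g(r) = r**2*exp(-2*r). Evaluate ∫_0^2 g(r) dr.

(-13 + exp(4))*exp(-4)/4

Integrate by parts twice (u = r^2, dv = exp(-2*r) dr).
An antiderivative is F(r) = (-2*r**2 - 2*r - 1)*exp(-2*r)/4.
Then F(2) - F(0) = (-13*exp(-4)/4) - (-1/4) = (-13 + exp(4))*exp(-4)/4.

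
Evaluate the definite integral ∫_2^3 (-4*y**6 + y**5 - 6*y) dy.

-45391/42

By the power rule, an antiderivative is F(y) = -4*y**7/7 + y**6/6 - 3*y**2.
Then F(3) - F(2) = (-16173/14) - (-1564/21) = -45391/42.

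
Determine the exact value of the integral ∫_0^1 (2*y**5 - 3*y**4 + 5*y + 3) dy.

By the power rule, an antiderivative is F(y) = y**6/3 - 3*y**5/5 + 5*y**2/2 + 3*y.
Then F(1) - F(0) = (157/30) - (0) = 157/30.

157/30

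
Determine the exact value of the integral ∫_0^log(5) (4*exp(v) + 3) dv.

3*log(5) + 16

An antiderivative is F(v) = 3*v + 4*exp(v).
Then F(log(5)) - F(0) = (3*log(5) + 20) - (4) = 3*log(5) + 16.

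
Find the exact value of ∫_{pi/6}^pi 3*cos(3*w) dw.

-1

An antiderivative is F(w) = sin(3*w).
Then F(pi) - F(pi/6) = (0) - (1) = -1.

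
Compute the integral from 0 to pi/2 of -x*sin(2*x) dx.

Integrate by parts once (u = x, dv = -sin(2*x) dx).
An antiderivative is F(x) = x*cos(2*x)/2 - sin(2*x)/4.
Then F(pi/2) - F(0) = (-pi/4) - (0) = -pi/4.

-pi/4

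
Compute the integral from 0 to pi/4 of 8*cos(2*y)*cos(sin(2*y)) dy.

Let u = sin(2*y), so du = 2*cos(2*y) dy. When y = 0, u = 0; when y = pi/4, u = 1.
The integral becomes 4·∫ cos(u) du from 0 to 1, with antiderivative 4*sin(u).
Back in y: F(y) = 4*sin(sin(2*y)).
Then F(pi/4) - F(0) = (4*sin(1)) - (0) = 4*sin(1).

4*sin(1)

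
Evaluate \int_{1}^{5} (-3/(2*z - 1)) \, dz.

An antiderivative is F(z) = -3*log(2*z - 1)/2.
Then F(5) - F(1) = (-log(27)) - (0) = -log(27).

-log(27)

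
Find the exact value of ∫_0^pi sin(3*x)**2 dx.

pi/2

Use the identity sin^2(3*x) = (1 - cos(6*x))/2.
An antiderivative is F(x) = x/2 - sin(6*x)/12.
Then F(pi) - F(0) = (pi/2) - (0) = pi/2.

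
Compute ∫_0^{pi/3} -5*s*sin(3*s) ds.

Integrate by parts once (u = s, dv = -5*sin(3*s) ds).
An antiderivative is F(s) = 5*s*cos(3*s)/3 - 5*sin(3*s)/9.
Then F(pi/3) - F(0) = (-5*pi/9) - (0) = -5*pi/9.

-5*pi/9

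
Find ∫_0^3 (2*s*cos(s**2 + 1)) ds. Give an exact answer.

-sin(1) + sin(10)

Let u = s**2 + 1, so du = 2*s ds. When s = 0, u = 1; when s = 3, u = 10.
The integral becomes ∫ cos(u) du from 1 to 10, with antiderivative sin(u).
Back in s: F(s) = sin(s**2 + 1).
Then F(3) - F(0) = (sin(10)) - (sin(1)) = -sin(1) + sin(10).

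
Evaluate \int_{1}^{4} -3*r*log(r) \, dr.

Integrate by parts once (u = ln r, dv = -3*r dr).
An antiderivative is F(r) = -3*r**2*(2*log(r) - 1)/4.
Then F(4) - F(1) = (12 - 48*log(2)) - (3/4) = 45/4 - 48*log(2).

45/4 - 48*log(2)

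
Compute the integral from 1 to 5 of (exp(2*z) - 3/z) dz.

An antiderivative is F(z) = exp(2*z)/2 - 3*log(z).
Then F(5) - F(1) = (-3*log(5) + exp(10)/2) - (exp(2)/2) = -3*log(5) - exp(2)/2 + exp(10)/2.

-3*log(5) - exp(2)/2 + exp(10)/2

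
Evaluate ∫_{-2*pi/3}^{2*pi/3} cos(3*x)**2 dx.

Use the identity cos^2(3*x) = (1 + cos(6*x))/2.
An antiderivative is F(x) = x/2 + sin(6*x)/12.
Then F(2*pi/3) - F(-2*pi/3) = (pi/3) - (-pi/3) = 2*pi/3.

2*pi/3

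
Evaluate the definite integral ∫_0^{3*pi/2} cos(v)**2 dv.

Use the identity cos^2(v) = (1 + cos(2*v))/2.
An antiderivative is F(v) = v/2 + sin(2*v)/4.
Then F(3*pi/2) - F(0) = (3*pi/4) - (0) = 3*pi/4.

3*pi/4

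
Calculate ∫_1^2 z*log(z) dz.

Integrate by parts once (u = ln z, dv = z dz).
An antiderivative is F(z) = z**2*(2*log(z) - 1)/4.
Then F(2) - F(1) = (-1 + log(4)) - (-1/4) = -3/4 + log(4).

-3/4 + log(4)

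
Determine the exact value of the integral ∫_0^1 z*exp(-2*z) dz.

Integrate by parts once (u = z, dv = exp(-2*z) dz).
An antiderivative is F(z) = (-2*z - 1)*exp(-2*z)/4.
Then F(1) - F(0) = (-3*exp(-2)/4) - (-1/4) = (-3 + exp(2))*exp(-2)/4.

(-3 + exp(2))*exp(-2)/4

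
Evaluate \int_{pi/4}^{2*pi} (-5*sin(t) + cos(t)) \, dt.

5 - 3*sqrt(2)

An antiderivative is F(t) = sin(t) + 5*cos(t).
Then F(2*pi) - F(pi/4) = (5) - (3*sqrt(2)) = 5 - 3*sqrt(2).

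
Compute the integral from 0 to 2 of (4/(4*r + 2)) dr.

An antiderivative is F(r) = log(4*r + 2).
Then F(2) - F(0) = (log(10)) - (log(2)) = log(5).

log(5)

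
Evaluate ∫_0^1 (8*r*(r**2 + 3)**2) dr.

148/3

Let u = r**2 + 3, so du = 2*r dr. When r = 0, u = 3; when r = 1, u = 4.
The integral becomes 4·∫ u**2 du from 3 to 4, with antiderivative 4*u**3/3.
Back in r: F(r) = 4*(r**2 + 3)**3/3.
Then F(1) - F(0) = (256/3) - (36) = 148/3.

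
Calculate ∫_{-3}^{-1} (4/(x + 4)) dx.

An antiderivative is F(x) = 4*log(x + 4).
Then F(-1) - F(-3) = (log(81)) - (0) = log(81).

log(81)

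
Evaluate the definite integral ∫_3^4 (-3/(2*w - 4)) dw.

-3*log(2)/2

An antiderivative is F(w) = -3*log(2*w - 4)/2.
Then F(4) - F(3) = (-log(8)) - (-3*log(2)/2) = -3*log(2)/2.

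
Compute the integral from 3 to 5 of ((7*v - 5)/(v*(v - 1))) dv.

Factor the denominator: v**2 - v = v(v - 1).
Partial fractions: (7*v - 5)/(v*(v - 1)) = 5/v + 2/(v - 1).
An antiderivative is F(v) = 5*log(v) + 2*log(v - 1).
Then F(5) - F(3) = (4*log(2) + 5*log(5)) - (2*log(2) + 5*log(3)) = -5*log(3) + 2*log(2) + 5*log(5).

-5*log(3) + 2*log(2) + 5*log(5)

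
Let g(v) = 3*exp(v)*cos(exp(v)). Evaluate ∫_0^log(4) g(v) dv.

Let u = exp(v), so du = exp(v) dv. When v = 0, u = 1; when v = log(4), u = 4.
The integral becomes 3·∫ cos(u) du from 1 to 4, with antiderivative 3*sin(u).
Back in v: F(v) = 3*sin(exp(v)).
Then F(log(4)) - F(0) = (3*sin(4)) - (3*sin(1)) = -3*sin(1) + 3*sin(4).

-3*sin(1) + 3*sin(4)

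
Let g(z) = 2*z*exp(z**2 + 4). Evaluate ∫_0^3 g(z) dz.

Let u = z**2 + 4, so du = 2*z dz. When z = 0, u = 4; when z = 3, u = 13.
The integral becomes ∫ exp(u) du from 4 to 13, with antiderivative exp(u).
Back in z: F(z) = exp(z**2 + 4).
Then F(3) - F(0) = (exp(13)) - (exp(4)) = -exp(4) + exp(13).

-exp(4) + exp(13)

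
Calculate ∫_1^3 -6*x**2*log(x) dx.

Integrate by parts once (u = ln x, dv = -6*x**2 dx).
An antiderivative is F(x) = -2*x**3*(3*log(x) - 1)/3.
Then F(3) - F(1) = (18 - 54*log(3)) - (2/3) = 52/3 - 54*log(3).

52/3 - 54*log(3)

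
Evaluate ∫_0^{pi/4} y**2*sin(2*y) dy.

Integrate by parts twice (u = y^2, dv = sin(2*y) dy).
An antiderivative is F(y) = -y**2*cos(2*y)/2 + y*sin(2*y)/2 + cos(2*y)/4.
Then F(pi/4) - F(0) = (pi/8) - (1/4) = -1/4 + pi/8.

-1/4 + pi/8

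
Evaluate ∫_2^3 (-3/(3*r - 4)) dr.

log(2/5)

An antiderivative is F(r) = -log(3*r - 4).
Then F(3) - F(2) = (-log(5)) - (-log(2)) = log(2/5).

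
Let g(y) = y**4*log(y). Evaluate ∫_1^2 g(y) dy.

Integrate by parts once (u = ln y, dv = y**4 dy).
An antiderivative is F(y) = y**5*(5*log(y) - 1)/25.
Then F(2) - F(1) = (-32/25 + 32*log(2)/5) - (-1/25) = -31/25 + 32*log(2)/5.

-31/25 + 32*log(2)/5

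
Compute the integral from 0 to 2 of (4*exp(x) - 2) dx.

An antiderivative is F(x) = -2*x + 4*exp(x).
Then F(2) - F(0) = (-4 + 4*exp(2)) - (4) = -8 + 4*exp(2).

-8 + 4*exp(2)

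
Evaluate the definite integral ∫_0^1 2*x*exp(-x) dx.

2 - 4*exp(-1)

Integrate by parts once (u = x, dv = 2*exp(-x) dx).
An antiderivative is F(x) = (-2*x - 2)*exp(-x).
Then F(1) - F(0) = (-4*exp(-1)) - (-2) = 2 - 4*exp(-1).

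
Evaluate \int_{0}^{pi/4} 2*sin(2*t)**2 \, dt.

pi/4

Use the identity sin^2(2*t) = (1 - cos(4*t))/2.
An antiderivative is F(t) = t - sin(4*t)/4.
Then F(pi/4) - F(0) = (pi/4) - (0) = pi/4.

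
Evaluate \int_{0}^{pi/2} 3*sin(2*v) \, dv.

3

An antiderivative is F(v) = -3*cos(2*v)/2.
Then F(pi/2) - F(0) = (3/2) - (-3/2) = 3.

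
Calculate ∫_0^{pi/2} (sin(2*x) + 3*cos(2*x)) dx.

1

An antiderivative is F(x) = 3*sin(2*x)/2 - cos(2*x)/2.
Then F(pi/2) - F(0) = (1/2) - (-1/2) = 1.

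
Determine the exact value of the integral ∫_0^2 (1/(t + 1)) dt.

An antiderivative is F(t) = log(t + 1).
Then F(2) - F(0) = (log(3)) - (0) = log(3).

log(3)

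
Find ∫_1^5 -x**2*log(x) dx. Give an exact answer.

124/9 - 125*log(5)/3

Integrate by parts once (u = ln x, dv = -x**2 dx).
An antiderivative is F(x) = -x**3*(3*log(x) - 1)/9.
Then F(5) - F(1) = (125/9 - 125*log(5)/3) - (1/9) = 124/9 - 125*log(5)/3.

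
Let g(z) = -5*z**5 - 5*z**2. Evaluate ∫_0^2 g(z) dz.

-200/3

By the power rule, an antiderivative is F(z) = -5*z**6/6 - 5*z**3/3.
Then F(2) - F(0) = (-200/3) - (0) = -200/3.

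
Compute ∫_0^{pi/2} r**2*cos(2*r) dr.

-pi/4

Integrate by parts twice (u = r^2, dv = cos(2*r) dr).
An antiderivative is F(r) = r**2*sin(2*r)/2 + r*cos(2*r)/2 - sin(2*r)/4.
Then F(pi/2) - F(0) = (-pi/4) - (0) = -pi/4.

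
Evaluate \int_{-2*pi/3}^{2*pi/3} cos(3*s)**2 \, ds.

2*pi/3

Use the identity cos^2(3*s) = (1 + cos(6*s))/2.
An antiderivative is F(s) = s/2 + sin(6*s)/12.
Then F(2*pi/3) - F(-2*pi/3) = (pi/3) - (-pi/3) = 2*pi/3.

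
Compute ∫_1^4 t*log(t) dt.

Integrate by parts once (u = ln t, dv = t dt).
An antiderivative is F(t) = t**2*(2*log(t) - 1)/4.
Then F(4) - F(1) = (-4 + 16*log(2)) - (-1/4) = -15/4 + 16*log(2).

-15/4 + 16*log(2)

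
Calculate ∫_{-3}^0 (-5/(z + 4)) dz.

-10*log(2)

An antiderivative is F(z) = -5*log(z + 4).
Then F(0) - F(-3) = (-10*log(2)) - (0) = -10*log(2).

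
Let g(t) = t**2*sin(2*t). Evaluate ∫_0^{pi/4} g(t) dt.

Integrate by parts twice (u = t^2, dv = sin(2*t) dt).
An antiderivative is F(t) = -t**2*cos(2*t)/2 + t*sin(2*t)/2 + cos(2*t)/4.
Then F(pi/4) - F(0) = (pi/8) - (1/4) = -1/4 + pi/8.

-1/4 + pi/8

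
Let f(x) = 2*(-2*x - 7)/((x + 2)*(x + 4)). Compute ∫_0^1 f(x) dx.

Factor the denominator: x**2 + 6*x + 8 = (x + 4)(x + 2).
Partial fractions: 2*(-2*x - 7)/((x + 2)*(x + 4)) = -1/(x + 4) - 3/(x + 2).
An antiderivative is F(x) = -3*log(x + 2) - log(x + 4).
Then F(1) - F(0) = (-3*log(3) - log(5)) - (-log(32)) = -3*log(3) - log(5) + 5*log(2).

-3*log(3) - log(5) + 5*log(2)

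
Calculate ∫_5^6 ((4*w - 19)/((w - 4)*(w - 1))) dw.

Factor the denominator: w**2 - 5*w + 4 = (w - 1)(w - 4).
Partial fractions: (4*w - 19)/((w - 4)*(w - 1)) = 5/(w - 1) - 1/(w - 4).
An antiderivative is F(w) = -log(w - 4) + 5*log(w - 1).
Then F(6) - F(5) = (-log(2) + 5*log(5)) - (10*log(2)) = -11*log(2) + 5*log(5).

-11*log(2) + 5*log(5)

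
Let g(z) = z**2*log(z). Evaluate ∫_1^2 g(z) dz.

-7/9 + 8*log(2)/3

Integrate by parts once (u = ln z, dv = z**2 dz).
An antiderivative is F(z) = z**3*(3*log(z) - 1)/9.
Then F(2) - F(1) = (-8/9 + 8*log(2)/3) - (-1/9) = -7/9 + 8*log(2)/3.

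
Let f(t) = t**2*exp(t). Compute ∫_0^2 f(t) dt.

Integrate by parts twice (u = t^2, dv = exp(t) dt).
An antiderivative is F(t) = (t**2 - 2*t + 2)*exp(t).
Then F(2) - F(0) = (2*exp(2)) - (2) = -2 + 2*exp(2).

-2 + 2*exp(2)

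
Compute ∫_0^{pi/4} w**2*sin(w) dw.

Integrate by parts twice (u = w^2, dv = sin(w) dw).
An antiderivative is F(w) = -w**2*cos(w) + 2*w*sin(w) + 2*cos(w).
Then F(pi/4) - F(0) = (sqrt(2)*(-pi**2 + 8*pi + 32)/32) - (2) = -2 - sqrt(2)*pi**2/32 + sqrt(2)*pi/4 + sqrt(2).

-2 - sqrt(2)*pi**2/32 + sqrt(2)*pi/4 + sqrt(2)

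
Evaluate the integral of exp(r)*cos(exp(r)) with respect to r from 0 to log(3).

-sin(1) + sin(3)

Let u = exp(r), so du = exp(r) dr. When r = 0, u = 1; when r = log(3), u = 3.
The integral becomes ∫ cos(u) du from 1 to 3, with antiderivative sin(u).
Back in r: F(r) = sin(exp(r)).
Then F(log(3)) - F(0) = (sin(3)) - (sin(1)) = -sin(1) + sin(3).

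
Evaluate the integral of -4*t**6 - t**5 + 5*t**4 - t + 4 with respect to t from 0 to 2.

By the power rule, an antiderivative is F(t) = -4*t**7/7 - t**6/6 + t**5 - t**2/2 + 4*t.
Then F(2) - F(0) = (-962/21) - (0) = -962/21.

-962/21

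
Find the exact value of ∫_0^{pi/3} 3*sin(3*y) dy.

An antiderivative is F(y) = -cos(3*y).
Then F(pi/3) - F(0) = (1) - (-1) = 2.

2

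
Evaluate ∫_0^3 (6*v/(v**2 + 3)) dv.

Let u = v**2 + 3, so du = 2*v dv. When v = 0, u = 3; when v = 3, u = 12.
The integral becomes 3·∫ 1/u du from 3 to 12, with antiderivative 3*log(u).
Back in v: F(v) = 3*log(v**2 + 3).
Then F(3) - F(0) = (3*log(3) + 6*log(2)) - (log(27)) = log(64).

log(64)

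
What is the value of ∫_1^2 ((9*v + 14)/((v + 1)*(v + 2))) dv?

Factor the denominator: v**2 + 3*v + 2 = (v + 2)(v + 1).
Partial fractions: (9*v + 14)/((v + 1)*(v + 2)) = 4/(v + 2) + 5/(v + 1).
An antiderivative is F(v) = 5*log(v + 1) + 4*log(v + 2).
Then F(2) - F(1) = (5*log(3) + 8*log(2)) - (5*log(2) + 4*log(3)) = log(24).

log(24)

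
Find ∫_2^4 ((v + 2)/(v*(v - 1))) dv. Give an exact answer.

log(27/4)

Factor the denominator: v**2 - v = v(v - 1).
Partial fractions: (v + 2)/(v*(v - 1)) = -2/v + 3/(v - 1).
An antiderivative is F(v) = -2*log(v) + 3*log(v - 1).
Then F(4) - F(2) = (log(27/16)) - (-log(4)) = log(27/4).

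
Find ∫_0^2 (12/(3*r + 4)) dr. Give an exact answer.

Let u = 3*r + 4, so du = 3 dr. When r = 0, u = 4; when r = 2, u = 10.
The integral becomes 4·∫ 1/u du from 4 to 10, with antiderivative 4*log(u).
Back in r: F(r) = 4*log(3*r + 4).
Then F(2) - F(0) = (4*log(2) + 4*log(5)) - (8*log(2)) = -4*log(2) + 4*log(5).

-4*log(2) + 4*log(5)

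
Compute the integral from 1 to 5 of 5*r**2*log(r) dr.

Integrate by parts once (u = ln r, dv = 5*r**2 dr).
An antiderivative is F(r) = 5*r**3*(3*log(r) - 1)/9.
Then F(5) - F(1) = (-625/9 + 625*log(5)/3) - (-5/9) = -620/9 + 625*log(5)/3.

-620/9 + 625*log(5)/3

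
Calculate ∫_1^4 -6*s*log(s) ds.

Integrate by parts once (u = ln s, dv = -6*s ds).
An antiderivative is F(s) = -3*s**2*(2*log(s) - 1)/2.
Then F(4) - F(1) = (24 - 96*log(2)) - (3/2) = 45/2 - 96*log(2).

45/2 - 96*log(2)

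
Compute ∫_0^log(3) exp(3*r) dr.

Let u = exp(r), so du = exp(r) dr. When r = 0, u = 1; when r = log(3), u = 3.
The integral becomes ∫ u**2 du from 1 to 3, with antiderivative u**3/3.
Back in r: F(r) = exp(3*r)/3.
Then F(log(3)) - F(0) = (9) - (1/3) = 26/3.

26/3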